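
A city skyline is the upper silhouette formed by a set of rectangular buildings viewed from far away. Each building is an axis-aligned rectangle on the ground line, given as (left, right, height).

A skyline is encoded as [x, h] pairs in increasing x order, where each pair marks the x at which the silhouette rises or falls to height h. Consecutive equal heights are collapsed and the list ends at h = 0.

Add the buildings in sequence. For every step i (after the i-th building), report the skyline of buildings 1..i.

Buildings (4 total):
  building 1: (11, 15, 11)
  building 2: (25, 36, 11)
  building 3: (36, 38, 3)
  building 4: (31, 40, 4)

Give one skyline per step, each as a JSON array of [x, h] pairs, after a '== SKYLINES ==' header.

== SKYLINES ==
[[11,11],[15,0]]
[[11,11],[15,0],[25,11],[36,0]]
[[11,11],[15,0],[25,11],[36,3],[38,0]]
[[11,11],[15,0],[25,11],[36,4],[40,0]]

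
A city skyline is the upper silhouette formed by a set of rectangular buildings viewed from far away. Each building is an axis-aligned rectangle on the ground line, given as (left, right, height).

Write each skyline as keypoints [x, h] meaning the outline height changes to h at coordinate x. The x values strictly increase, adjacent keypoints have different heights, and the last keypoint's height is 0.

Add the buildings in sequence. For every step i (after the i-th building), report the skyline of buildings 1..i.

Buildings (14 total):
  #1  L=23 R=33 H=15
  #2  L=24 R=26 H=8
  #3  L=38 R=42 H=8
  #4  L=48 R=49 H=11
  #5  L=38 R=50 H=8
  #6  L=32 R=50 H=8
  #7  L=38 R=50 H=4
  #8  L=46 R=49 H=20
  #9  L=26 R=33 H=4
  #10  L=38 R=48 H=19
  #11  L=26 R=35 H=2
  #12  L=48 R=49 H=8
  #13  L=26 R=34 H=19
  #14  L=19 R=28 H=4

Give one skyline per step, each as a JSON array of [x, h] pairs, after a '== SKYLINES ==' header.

== SKYLINES ==
[[23,15],[33,0]]
[[23,15],[33,0]]
[[23,15],[33,0],[38,8],[42,0]]
[[23,15],[33,0],[38,8],[42,0],[48,11],[49,0]]
[[23,15],[33,0],[38,8],[48,11],[49,8],[50,0]]
[[23,15],[33,8],[48,11],[49,8],[50,0]]
[[23,15],[33,8],[48,11],[49,8],[50,0]]
[[23,15],[33,8],[46,20],[49,8],[50,0]]
[[23,15],[33,8],[46,20],[49,8],[50,0]]
[[23,15],[33,8],[38,19],[46,20],[49,8],[50,0]]
[[23,15],[33,8],[38,19],[46,20],[49,8],[50,0]]
[[23,15],[33,8],[38,19],[46,20],[49,8],[50,0]]
[[23,15],[26,19],[34,8],[38,19],[46,20],[49,8],[50,0]]
[[19,4],[23,15],[26,19],[34,8],[38,19],[46,20],[49,8],[50,0]]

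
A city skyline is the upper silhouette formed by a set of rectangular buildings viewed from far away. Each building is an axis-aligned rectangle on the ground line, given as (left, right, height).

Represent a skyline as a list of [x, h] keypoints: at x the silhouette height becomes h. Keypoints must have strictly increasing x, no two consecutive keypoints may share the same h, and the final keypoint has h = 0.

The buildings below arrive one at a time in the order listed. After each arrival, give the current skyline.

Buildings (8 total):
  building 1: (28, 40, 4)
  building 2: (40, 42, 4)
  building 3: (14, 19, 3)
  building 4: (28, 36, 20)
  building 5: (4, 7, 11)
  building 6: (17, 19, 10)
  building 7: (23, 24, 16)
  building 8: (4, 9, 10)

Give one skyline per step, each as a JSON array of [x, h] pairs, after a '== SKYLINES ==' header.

== SKYLINES ==
[[28,4],[40,0]]
[[28,4],[42,0]]
[[14,3],[19,0],[28,4],[42,0]]
[[14,3],[19,0],[28,20],[36,4],[42,0]]
[[4,11],[7,0],[14,3],[19,0],[28,20],[36,4],[42,0]]
[[4,11],[7,0],[14,3],[17,10],[19,0],[28,20],[36,4],[42,0]]
[[4,11],[7,0],[14,3],[17,10],[19,0],[23,16],[24,0],[28,20],[36,4],[42,0]]
[[4,11],[7,10],[9,0],[14,3],[17,10],[19,0],[23,16],[24,0],[28,20],[36,4],[42,0]]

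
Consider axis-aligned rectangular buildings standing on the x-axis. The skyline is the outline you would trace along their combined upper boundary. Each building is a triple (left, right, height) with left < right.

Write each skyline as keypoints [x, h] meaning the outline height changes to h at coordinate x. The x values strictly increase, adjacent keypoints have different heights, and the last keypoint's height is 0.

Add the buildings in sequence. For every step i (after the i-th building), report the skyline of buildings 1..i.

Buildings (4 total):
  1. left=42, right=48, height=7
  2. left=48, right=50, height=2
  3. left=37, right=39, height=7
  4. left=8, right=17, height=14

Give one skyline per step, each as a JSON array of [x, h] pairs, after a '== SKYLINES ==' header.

== SKYLINES ==
[[42,7],[48,0]]
[[42,7],[48,2],[50,0]]
[[37,7],[39,0],[42,7],[48,2],[50,0]]
[[8,14],[17,0],[37,7],[39,0],[42,7],[48,2],[50,0]]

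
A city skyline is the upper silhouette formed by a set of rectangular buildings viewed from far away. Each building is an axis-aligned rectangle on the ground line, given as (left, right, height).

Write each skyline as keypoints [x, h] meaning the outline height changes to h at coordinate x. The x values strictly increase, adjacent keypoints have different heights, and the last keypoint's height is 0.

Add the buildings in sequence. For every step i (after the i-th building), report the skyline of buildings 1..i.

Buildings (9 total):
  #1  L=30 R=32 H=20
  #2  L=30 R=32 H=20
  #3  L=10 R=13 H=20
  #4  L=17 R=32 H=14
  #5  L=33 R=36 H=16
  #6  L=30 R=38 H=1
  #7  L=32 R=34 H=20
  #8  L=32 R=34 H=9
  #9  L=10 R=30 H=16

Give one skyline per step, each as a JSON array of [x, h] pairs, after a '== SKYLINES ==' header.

== SKYLINES ==
[[30,20],[32,0]]
[[30,20],[32,0]]
[[10,20],[13,0],[30,20],[32,0]]
[[10,20],[13,0],[17,14],[30,20],[32,0]]
[[10,20],[13,0],[17,14],[30,20],[32,0],[33,16],[36,0]]
[[10,20],[13,0],[17,14],[30,20],[32,1],[33,16],[36,1],[38,0]]
[[10,20],[13,0],[17,14],[30,20],[34,16],[36,1],[38,0]]
[[10,20],[13,0],[17,14],[30,20],[34,16],[36,1],[38,0]]
[[10,20],[13,16],[30,20],[34,16],[36,1],[38,0]]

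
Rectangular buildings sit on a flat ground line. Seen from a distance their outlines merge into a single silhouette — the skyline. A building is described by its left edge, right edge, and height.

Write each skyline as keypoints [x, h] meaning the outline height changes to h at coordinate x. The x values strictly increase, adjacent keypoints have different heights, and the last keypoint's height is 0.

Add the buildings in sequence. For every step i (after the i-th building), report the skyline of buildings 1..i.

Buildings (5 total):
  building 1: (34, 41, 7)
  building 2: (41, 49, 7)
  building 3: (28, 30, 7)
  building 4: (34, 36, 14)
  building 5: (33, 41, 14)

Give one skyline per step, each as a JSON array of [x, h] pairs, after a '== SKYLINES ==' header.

== SKYLINES ==
[[34,7],[41,0]]
[[34,7],[49,0]]
[[28,7],[30,0],[34,7],[49,0]]
[[28,7],[30,0],[34,14],[36,7],[49,0]]
[[28,7],[30,0],[33,14],[41,7],[49,0]]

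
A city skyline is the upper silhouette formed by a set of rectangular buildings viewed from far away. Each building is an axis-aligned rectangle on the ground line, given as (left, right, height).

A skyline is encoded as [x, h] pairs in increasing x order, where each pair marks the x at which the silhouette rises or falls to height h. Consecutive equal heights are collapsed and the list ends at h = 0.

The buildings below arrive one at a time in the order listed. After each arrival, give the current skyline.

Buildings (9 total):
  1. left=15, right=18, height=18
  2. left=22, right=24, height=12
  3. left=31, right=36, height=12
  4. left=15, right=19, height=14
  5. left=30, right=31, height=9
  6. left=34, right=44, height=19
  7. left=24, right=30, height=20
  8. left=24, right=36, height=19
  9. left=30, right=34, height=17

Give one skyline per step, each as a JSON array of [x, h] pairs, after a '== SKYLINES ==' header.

== SKYLINES ==
[[15,18],[18,0]]
[[15,18],[18,0],[22,12],[24,0]]
[[15,18],[18,0],[22,12],[24,0],[31,12],[36,0]]
[[15,18],[18,14],[19,0],[22,12],[24,0],[31,12],[36,0]]
[[15,18],[18,14],[19,0],[22,12],[24,0],[30,9],[31,12],[36,0]]
[[15,18],[18,14],[19,0],[22,12],[24,0],[30,9],[31,12],[34,19],[44,0]]
[[15,18],[18,14],[19,0],[22,12],[24,20],[30,9],[31,12],[34,19],[44,0]]
[[15,18],[18,14],[19,0],[22,12],[24,20],[30,19],[44,0]]
[[15,18],[18,14],[19,0],[22,12],[24,20],[30,19],[44,0]]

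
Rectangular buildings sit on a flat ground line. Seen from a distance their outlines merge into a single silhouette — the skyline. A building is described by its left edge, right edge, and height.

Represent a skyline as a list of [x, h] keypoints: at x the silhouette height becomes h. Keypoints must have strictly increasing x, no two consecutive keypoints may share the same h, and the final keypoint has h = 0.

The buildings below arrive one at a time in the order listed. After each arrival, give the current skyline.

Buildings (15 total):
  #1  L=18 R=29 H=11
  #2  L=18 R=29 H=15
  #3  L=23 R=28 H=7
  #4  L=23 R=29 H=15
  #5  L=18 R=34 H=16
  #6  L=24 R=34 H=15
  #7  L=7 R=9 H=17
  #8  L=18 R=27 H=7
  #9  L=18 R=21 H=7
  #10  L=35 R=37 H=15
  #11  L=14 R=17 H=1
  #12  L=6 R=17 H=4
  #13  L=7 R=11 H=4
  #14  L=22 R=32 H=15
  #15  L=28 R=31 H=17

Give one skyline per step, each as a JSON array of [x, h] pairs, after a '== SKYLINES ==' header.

== SKYLINES ==
[[18,11],[29,0]]
[[18,15],[29,0]]
[[18,15],[29,0]]
[[18,15],[29,0]]
[[18,16],[34,0]]
[[18,16],[34,0]]
[[7,17],[9,0],[18,16],[34,0]]
[[7,17],[9,0],[18,16],[34,0]]
[[7,17],[9,0],[18,16],[34,0]]
[[7,17],[9,0],[18,16],[34,0],[35,15],[37,0]]
[[7,17],[9,0],[14,1],[17,0],[18,16],[34,0],[35,15],[37,0]]
[[6,4],[7,17],[9,4],[17,0],[18,16],[34,0],[35,15],[37,0]]
[[6,4],[7,17],[9,4],[17,0],[18,16],[34,0],[35,15],[37,0]]
[[6,4],[7,17],[9,4],[17,0],[18,16],[34,0],[35,15],[37,0]]
[[6,4],[7,17],[9,4],[17,0],[18,16],[28,17],[31,16],[34,0],[35,15],[37,0]]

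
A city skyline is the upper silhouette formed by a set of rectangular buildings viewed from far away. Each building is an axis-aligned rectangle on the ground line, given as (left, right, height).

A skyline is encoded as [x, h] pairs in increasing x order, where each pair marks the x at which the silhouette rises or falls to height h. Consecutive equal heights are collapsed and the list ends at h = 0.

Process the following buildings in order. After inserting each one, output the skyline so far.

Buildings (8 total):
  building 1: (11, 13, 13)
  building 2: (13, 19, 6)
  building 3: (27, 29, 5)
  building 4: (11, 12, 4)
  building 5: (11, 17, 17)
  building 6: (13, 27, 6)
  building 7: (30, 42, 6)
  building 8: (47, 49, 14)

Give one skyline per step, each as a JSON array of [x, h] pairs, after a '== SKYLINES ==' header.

== SKYLINES ==
[[11,13],[13,0]]
[[11,13],[13,6],[19,0]]
[[11,13],[13,6],[19,0],[27,5],[29,0]]
[[11,13],[13,6],[19,0],[27,5],[29,0]]
[[11,17],[17,6],[19,0],[27,5],[29,0]]
[[11,17],[17,6],[27,5],[29,0]]
[[11,17],[17,6],[27,5],[29,0],[30,6],[42,0]]
[[11,17],[17,6],[27,5],[29,0],[30,6],[42,0],[47,14],[49,0]]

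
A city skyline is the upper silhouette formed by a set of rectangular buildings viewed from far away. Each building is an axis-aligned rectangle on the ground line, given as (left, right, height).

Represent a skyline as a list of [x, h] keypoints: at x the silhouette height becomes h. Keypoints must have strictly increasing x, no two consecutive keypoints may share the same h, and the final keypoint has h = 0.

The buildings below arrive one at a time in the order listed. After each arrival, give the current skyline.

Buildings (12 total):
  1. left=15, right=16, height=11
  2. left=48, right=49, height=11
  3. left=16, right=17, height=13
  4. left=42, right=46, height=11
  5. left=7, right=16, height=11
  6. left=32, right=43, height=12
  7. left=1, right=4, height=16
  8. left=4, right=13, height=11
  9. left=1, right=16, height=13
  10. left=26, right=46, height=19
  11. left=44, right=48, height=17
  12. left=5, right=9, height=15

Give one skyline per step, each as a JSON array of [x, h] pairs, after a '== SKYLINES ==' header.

== SKYLINES ==
[[15,11],[16,0]]
[[15,11],[16,0],[48,11],[49,0]]
[[15,11],[16,13],[17,0],[48,11],[49,0]]
[[15,11],[16,13],[17,0],[42,11],[46,0],[48,11],[49,0]]
[[7,11],[16,13],[17,0],[42,11],[46,0],[48,11],[49,0]]
[[7,11],[16,13],[17,0],[32,12],[43,11],[46,0],[48,11],[49,0]]
[[1,16],[4,0],[7,11],[16,13],[17,0],[32,12],[43,11],[46,0],[48,11],[49,0]]
[[1,16],[4,11],[16,13],[17,0],[32,12],[43,11],[46,0],[48,11],[49,0]]
[[1,16],[4,13],[17,0],[32,12],[43,11],[46,0],[48,11],[49,0]]
[[1,16],[4,13],[17,0],[26,19],[46,0],[48,11],[49,0]]
[[1,16],[4,13],[17,0],[26,19],[46,17],[48,11],[49,0]]
[[1,16],[4,13],[5,15],[9,13],[17,0],[26,19],[46,17],[48,11],[49,0]]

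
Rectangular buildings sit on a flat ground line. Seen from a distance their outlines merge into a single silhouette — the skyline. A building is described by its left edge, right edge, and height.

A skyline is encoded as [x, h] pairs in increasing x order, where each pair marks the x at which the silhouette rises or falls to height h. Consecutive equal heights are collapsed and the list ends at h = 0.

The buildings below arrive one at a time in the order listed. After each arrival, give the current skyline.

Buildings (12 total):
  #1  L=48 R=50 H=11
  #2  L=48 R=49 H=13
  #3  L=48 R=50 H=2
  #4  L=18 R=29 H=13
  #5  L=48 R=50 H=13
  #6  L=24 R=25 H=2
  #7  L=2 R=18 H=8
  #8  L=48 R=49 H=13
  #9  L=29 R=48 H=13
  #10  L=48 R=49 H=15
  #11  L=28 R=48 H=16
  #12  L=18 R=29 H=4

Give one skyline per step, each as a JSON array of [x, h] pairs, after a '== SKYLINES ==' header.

== SKYLINES ==
[[48,11],[50,0]]
[[48,13],[49,11],[50,0]]
[[48,13],[49,11],[50,0]]
[[18,13],[29,0],[48,13],[49,11],[50,0]]
[[18,13],[29,0],[48,13],[50,0]]
[[18,13],[29,0],[48,13],[50,0]]
[[2,8],[18,13],[29,0],[48,13],[50,0]]
[[2,8],[18,13],[29,0],[48,13],[50,0]]
[[2,8],[18,13],[50,0]]
[[2,8],[18,13],[48,15],[49,13],[50,0]]
[[2,8],[18,13],[28,16],[48,15],[49,13],[50,0]]
[[2,8],[18,13],[28,16],[48,15],[49,13],[50,0]]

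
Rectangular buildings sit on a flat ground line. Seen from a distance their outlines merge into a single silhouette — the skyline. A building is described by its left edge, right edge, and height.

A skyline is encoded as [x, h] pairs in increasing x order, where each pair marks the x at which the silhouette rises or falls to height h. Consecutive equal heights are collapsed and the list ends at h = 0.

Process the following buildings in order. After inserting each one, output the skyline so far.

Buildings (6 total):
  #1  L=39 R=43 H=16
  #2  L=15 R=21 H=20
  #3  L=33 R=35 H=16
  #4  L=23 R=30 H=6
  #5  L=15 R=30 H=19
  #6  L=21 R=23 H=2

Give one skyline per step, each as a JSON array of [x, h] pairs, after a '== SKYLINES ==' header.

== SKYLINES ==
[[39,16],[43,0]]
[[15,20],[21,0],[39,16],[43,0]]
[[15,20],[21,0],[33,16],[35,0],[39,16],[43,0]]
[[15,20],[21,0],[23,6],[30,0],[33,16],[35,0],[39,16],[43,0]]
[[15,20],[21,19],[30,0],[33,16],[35,0],[39,16],[43,0]]
[[15,20],[21,19],[30,0],[33,16],[35,0],[39,16],[43,0]]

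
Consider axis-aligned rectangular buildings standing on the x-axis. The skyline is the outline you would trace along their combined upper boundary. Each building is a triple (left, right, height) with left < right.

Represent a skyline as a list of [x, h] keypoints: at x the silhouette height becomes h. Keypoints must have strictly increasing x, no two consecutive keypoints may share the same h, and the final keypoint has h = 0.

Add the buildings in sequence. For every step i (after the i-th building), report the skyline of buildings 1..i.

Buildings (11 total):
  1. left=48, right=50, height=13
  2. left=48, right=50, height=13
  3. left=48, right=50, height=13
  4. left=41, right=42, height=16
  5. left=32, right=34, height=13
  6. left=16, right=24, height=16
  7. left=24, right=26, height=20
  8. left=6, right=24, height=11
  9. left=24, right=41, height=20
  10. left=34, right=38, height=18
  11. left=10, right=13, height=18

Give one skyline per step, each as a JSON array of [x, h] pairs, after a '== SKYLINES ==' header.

== SKYLINES ==
[[48,13],[50,0]]
[[48,13],[50,0]]
[[48,13],[50,0]]
[[41,16],[42,0],[48,13],[50,0]]
[[32,13],[34,0],[41,16],[42,0],[48,13],[50,0]]
[[16,16],[24,0],[32,13],[34,0],[41,16],[42,0],[48,13],[50,0]]
[[16,16],[24,20],[26,0],[32,13],[34,0],[41,16],[42,0],[48,13],[50,0]]
[[6,11],[16,16],[24,20],[26,0],[32,13],[34,0],[41,16],[42,0],[48,13],[50,0]]
[[6,11],[16,16],[24,20],[41,16],[42,0],[48,13],[50,0]]
[[6,11],[16,16],[24,20],[41,16],[42,0],[48,13],[50,0]]
[[6,11],[10,18],[13,11],[16,16],[24,20],[41,16],[42,0],[48,13],[50,0]]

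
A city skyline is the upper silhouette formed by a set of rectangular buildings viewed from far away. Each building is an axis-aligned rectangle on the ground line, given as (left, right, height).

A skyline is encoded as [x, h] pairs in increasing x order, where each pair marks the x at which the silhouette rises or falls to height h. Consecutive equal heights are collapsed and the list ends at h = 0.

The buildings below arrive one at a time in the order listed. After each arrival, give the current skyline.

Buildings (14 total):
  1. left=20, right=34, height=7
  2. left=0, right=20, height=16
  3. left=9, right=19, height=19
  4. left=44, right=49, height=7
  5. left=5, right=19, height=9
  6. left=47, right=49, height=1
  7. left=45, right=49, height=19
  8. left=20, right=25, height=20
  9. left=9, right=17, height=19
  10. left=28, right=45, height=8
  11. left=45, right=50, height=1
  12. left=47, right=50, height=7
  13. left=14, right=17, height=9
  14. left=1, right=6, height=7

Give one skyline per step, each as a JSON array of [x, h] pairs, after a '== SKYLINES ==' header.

== SKYLINES ==
[[20,7],[34,0]]
[[0,16],[20,7],[34,0]]
[[0,16],[9,19],[19,16],[20,7],[34,0]]
[[0,16],[9,19],[19,16],[20,7],[34,0],[44,7],[49,0]]
[[0,16],[9,19],[19,16],[20,7],[34,0],[44,7],[49,0]]
[[0,16],[9,19],[19,16],[20,7],[34,0],[44,7],[49,0]]
[[0,16],[9,19],[19,16],[20,7],[34,0],[44,7],[45,19],[49,0]]
[[0,16],[9,19],[19,16],[20,20],[25,7],[34,0],[44,7],[45,19],[49,0]]
[[0,16],[9,19],[19,16],[20,20],[25,7],[34,0],[44,7],[45,19],[49,0]]
[[0,16],[9,19],[19,16],[20,20],[25,7],[28,8],[45,19],[49,0]]
[[0,16],[9,19],[19,16],[20,20],[25,7],[28,8],[45,19],[49,1],[50,0]]
[[0,16],[9,19],[19,16],[20,20],[25,7],[28,8],[45,19],[49,7],[50,0]]
[[0,16],[9,19],[19,16],[20,20],[25,7],[28,8],[45,19],[49,7],[50,0]]
[[0,16],[9,19],[19,16],[20,20],[25,7],[28,8],[45,19],[49,7],[50,0]]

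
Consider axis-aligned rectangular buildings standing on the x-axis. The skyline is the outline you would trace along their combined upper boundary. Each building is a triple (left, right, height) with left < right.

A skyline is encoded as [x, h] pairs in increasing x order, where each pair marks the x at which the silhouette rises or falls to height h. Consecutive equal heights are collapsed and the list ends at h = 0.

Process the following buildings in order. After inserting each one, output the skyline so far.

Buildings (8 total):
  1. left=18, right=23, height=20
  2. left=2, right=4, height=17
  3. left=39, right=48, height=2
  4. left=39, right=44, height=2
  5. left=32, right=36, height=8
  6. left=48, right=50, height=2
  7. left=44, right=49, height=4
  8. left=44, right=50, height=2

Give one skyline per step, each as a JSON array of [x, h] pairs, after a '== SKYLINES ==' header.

== SKYLINES ==
[[18,20],[23,0]]
[[2,17],[4,0],[18,20],[23,0]]
[[2,17],[4,0],[18,20],[23,0],[39,2],[48,0]]
[[2,17],[4,0],[18,20],[23,0],[39,2],[48,0]]
[[2,17],[4,0],[18,20],[23,0],[32,8],[36,0],[39,2],[48,0]]
[[2,17],[4,0],[18,20],[23,0],[32,8],[36,0],[39,2],[50,0]]
[[2,17],[4,0],[18,20],[23,0],[32,8],[36,0],[39,2],[44,4],[49,2],[50,0]]
[[2,17],[4,0],[18,20],[23,0],[32,8],[36,0],[39,2],[44,4],[49,2],[50,0]]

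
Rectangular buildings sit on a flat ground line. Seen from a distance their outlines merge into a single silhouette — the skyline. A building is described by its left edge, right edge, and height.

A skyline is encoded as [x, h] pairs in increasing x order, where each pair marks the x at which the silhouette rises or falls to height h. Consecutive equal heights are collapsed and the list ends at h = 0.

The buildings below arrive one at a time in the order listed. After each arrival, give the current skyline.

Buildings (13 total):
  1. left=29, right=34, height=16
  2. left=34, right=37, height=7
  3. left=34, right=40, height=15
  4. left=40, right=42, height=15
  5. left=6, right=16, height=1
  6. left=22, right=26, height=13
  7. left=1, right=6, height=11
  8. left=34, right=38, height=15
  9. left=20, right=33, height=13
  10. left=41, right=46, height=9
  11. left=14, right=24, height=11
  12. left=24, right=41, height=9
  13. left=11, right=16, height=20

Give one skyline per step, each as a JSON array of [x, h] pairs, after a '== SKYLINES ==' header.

== SKYLINES ==
[[29,16],[34,0]]
[[29,16],[34,7],[37,0]]
[[29,16],[34,15],[40,0]]
[[29,16],[34,15],[42,0]]
[[6,1],[16,0],[29,16],[34,15],[42,0]]
[[6,1],[16,0],[22,13],[26,0],[29,16],[34,15],[42,0]]
[[1,11],[6,1],[16,0],[22,13],[26,0],[29,16],[34,15],[42,0]]
[[1,11],[6,1],[16,0],[22,13],[26,0],[29,16],[34,15],[42,0]]
[[1,11],[6,1],[16,0],[20,13],[29,16],[34,15],[42,0]]
[[1,11],[6,1],[16,0],[20,13],[29,16],[34,15],[42,9],[46,0]]
[[1,11],[6,1],[14,11],[20,13],[29,16],[34,15],[42,9],[46,0]]
[[1,11],[6,1],[14,11],[20,13],[29,16],[34,15],[42,9],[46,0]]
[[1,11],[6,1],[11,20],[16,11],[20,13],[29,16],[34,15],[42,9],[46,0]]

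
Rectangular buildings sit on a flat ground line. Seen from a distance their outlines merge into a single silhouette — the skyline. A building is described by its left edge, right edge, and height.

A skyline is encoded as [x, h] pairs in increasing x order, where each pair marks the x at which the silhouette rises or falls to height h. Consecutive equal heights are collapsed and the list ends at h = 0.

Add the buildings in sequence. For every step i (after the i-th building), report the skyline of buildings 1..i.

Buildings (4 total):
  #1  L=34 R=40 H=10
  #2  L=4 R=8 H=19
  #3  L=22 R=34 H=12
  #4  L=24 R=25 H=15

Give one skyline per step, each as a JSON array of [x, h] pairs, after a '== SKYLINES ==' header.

== SKYLINES ==
[[34,10],[40,0]]
[[4,19],[8,0],[34,10],[40,0]]
[[4,19],[8,0],[22,12],[34,10],[40,0]]
[[4,19],[8,0],[22,12],[24,15],[25,12],[34,10],[40,0]]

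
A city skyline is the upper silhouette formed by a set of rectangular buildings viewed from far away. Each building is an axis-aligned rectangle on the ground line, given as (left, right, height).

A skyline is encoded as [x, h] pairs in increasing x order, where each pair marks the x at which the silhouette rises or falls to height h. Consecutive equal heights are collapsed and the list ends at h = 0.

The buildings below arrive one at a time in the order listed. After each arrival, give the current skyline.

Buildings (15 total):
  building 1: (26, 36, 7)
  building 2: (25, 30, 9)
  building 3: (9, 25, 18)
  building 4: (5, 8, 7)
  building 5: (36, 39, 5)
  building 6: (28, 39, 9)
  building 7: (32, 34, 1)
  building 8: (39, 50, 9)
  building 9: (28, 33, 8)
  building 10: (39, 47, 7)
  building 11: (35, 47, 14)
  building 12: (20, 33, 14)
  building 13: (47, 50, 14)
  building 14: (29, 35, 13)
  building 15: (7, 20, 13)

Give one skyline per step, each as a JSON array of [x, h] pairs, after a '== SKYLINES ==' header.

== SKYLINES ==
[[26,7],[36,0]]
[[25,9],[30,7],[36,0]]
[[9,18],[25,9],[30,7],[36,0]]
[[5,7],[8,0],[9,18],[25,9],[30,7],[36,0]]
[[5,7],[8,0],[9,18],[25,9],[30,7],[36,5],[39,0]]
[[5,7],[8,0],[9,18],[25,9],[39,0]]
[[5,7],[8,0],[9,18],[25,9],[39,0]]
[[5,7],[8,0],[9,18],[25,9],[50,0]]
[[5,7],[8,0],[9,18],[25,9],[50,0]]
[[5,7],[8,0],[9,18],[25,9],[50,0]]
[[5,7],[8,0],[9,18],[25,9],[35,14],[47,9],[50,0]]
[[5,7],[8,0],[9,18],[25,14],[33,9],[35,14],[47,9],[50,0]]
[[5,7],[8,0],[9,18],[25,14],[33,9],[35,14],[50,0]]
[[5,7],[8,0],[9,18],[25,14],[33,13],[35,14],[50,0]]
[[5,7],[7,13],[9,18],[25,14],[33,13],[35,14],[50,0]]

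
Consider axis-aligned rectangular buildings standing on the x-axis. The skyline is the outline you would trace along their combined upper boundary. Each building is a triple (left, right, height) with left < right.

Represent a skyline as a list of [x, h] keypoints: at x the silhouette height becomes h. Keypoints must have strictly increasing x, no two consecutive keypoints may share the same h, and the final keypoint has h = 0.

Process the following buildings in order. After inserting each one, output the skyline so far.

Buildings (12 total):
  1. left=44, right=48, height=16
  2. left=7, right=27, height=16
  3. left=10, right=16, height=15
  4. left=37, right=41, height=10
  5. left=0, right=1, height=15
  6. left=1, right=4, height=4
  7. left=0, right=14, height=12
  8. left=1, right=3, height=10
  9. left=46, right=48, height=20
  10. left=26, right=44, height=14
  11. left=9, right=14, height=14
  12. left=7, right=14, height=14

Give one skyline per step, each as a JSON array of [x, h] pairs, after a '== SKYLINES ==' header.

== SKYLINES ==
[[44,16],[48,0]]
[[7,16],[27,0],[44,16],[48,0]]
[[7,16],[27,0],[44,16],[48,0]]
[[7,16],[27,0],[37,10],[41,0],[44,16],[48,0]]
[[0,15],[1,0],[7,16],[27,0],[37,10],[41,0],[44,16],[48,0]]
[[0,15],[1,4],[4,0],[7,16],[27,0],[37,10],[41,0],[44,16],[48,0]]
[[0,15],[1,12],[7,16],[27,0],[37,10],[41,0],[44,16],[48,0]]
[[0,15],[1,12],[7,16],[27,0],[37,10],[41,0],[44,16],[48,0]]
[[0,15],[1,12],[7,16],[27,0],[37,10],[41,0],[44,16],[46,20],[48,0]]
[[0,15],[1,12],[7,16],[27,14],[44,16],[46,20],[48,0]]
[[0,15],[1,12],[7,16],[27,14],[44,16],[46,20],[48,0]]
[[0,15],[1,12],[7,16],[27,14],[44,16],[46,20],[48,0]]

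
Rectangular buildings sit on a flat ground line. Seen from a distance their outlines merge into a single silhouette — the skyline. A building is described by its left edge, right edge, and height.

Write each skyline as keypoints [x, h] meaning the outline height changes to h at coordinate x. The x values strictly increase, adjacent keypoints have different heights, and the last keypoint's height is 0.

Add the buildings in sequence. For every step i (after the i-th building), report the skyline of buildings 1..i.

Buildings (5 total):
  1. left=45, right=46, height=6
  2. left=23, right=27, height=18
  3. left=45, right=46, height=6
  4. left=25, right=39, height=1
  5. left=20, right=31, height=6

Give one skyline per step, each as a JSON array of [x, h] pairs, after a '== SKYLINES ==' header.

== SKYLINES ==
[[45,6],[46,0]]
[[23,18],[27,0],[45,6],[46,0]]
[[23,18],[27,0],[45,6],[46,0]]
[[23,18],[27,1],[39,0],[45,6],[46,0]]
[[20,6],[23,18],[27,6],[31,1],[39,0],[45,6],[46,0]]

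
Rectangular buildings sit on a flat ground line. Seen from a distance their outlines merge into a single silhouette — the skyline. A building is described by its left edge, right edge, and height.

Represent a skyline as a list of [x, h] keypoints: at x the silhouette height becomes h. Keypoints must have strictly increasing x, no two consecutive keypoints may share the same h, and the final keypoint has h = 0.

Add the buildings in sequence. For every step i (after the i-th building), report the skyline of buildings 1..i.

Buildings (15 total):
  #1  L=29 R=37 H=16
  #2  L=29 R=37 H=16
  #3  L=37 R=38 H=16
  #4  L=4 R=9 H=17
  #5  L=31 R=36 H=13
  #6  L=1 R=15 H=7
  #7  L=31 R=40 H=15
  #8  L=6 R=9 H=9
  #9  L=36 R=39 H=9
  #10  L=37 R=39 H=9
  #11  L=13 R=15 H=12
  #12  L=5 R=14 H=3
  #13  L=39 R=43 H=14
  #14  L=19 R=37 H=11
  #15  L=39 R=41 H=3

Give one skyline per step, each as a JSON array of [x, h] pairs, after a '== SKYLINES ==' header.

== SKYLINES ==
[[29,16],[37,0]]
[[29,16],[37,0]]
[[29,16],[38,0]]
[[4,17],[9,0],[29,16],[38,0]]
[[4,17],[9,0],[29,16],[38,0]]
[[1,7],[4,17],[9,7],[15,0],[29,16],[38,0]]
[[1,7],[4,17],[9,7],[15,0],[29,16],[38,15],[40,0]]
[[1,7],[4,17],[9,7],[15,0],[29,16],[38,15],[40,0]]
[[1,7],[4,17],[9,7],[15,0],[29,16],[38,15],[40,0]]
[[1,7],[4,17],[9,7],[15,0],[29,16],[38,15],[40,0]]
[[1,7],[4,17],[9,7],[13,12],[15,0],[29,16],[38,15],[40,0]]
[[1,7],[4,17],[9,7],[13,12],[15,0],[29,16],[38,15],[40,0]]
[[1,7],[4,17],[9,7],[13,12],[15,0],[29,16],[38,15],[40,14],[43,0]]
[[1,7],[4,17],[9,7],[13,12],[15,0],[19,11],[29,16],[38,15],[40,14],[43,0]]
[[1,7],[4,17],[9,7],[13,12],[15,0],[19,11],[29,16],[38,15],[40,14],[43,0]]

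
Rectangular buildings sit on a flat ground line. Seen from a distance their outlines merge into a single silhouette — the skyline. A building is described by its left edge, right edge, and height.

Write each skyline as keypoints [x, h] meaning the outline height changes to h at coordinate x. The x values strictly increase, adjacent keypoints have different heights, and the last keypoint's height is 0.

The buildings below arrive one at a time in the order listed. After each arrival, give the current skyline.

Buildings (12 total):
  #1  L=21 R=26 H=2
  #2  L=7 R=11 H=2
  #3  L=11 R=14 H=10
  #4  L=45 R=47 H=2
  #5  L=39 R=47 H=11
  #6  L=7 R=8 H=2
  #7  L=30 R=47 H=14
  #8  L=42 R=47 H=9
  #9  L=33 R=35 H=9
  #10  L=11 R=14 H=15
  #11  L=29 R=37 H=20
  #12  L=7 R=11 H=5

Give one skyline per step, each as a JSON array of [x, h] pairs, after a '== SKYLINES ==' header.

== SKYLINES ==
[[21,2],[26,0]]
[[7,2],[11,0],[21,2],[26,0]]
[[7,2],[11,10],[14,0],[21,2],[26,0]]
[[7,2],[11,10],[14,0],[21,2],[26,0],[45,2],[47,0]]
[[7,2],[11,10],[14,0],[21,2],[26,0],[39,11],[47,0]]
[[7,2],[11,10],[14,0],[21,2],[26,0],[39,11],[47,0]]
[[7,2],[11,10],[14,0],[21,2],[26,0],[30,14],[47,0]]
[[7,2],[11,10],[14,0],[21,2],[26,0],[30,14],[47,0]]
[[7,2],[11,10],[14,0],[21,2],[26,0],[30,14],[47,0]]
[[7,2],[11,15],[14,0],[21,2],[26,0],[30,14],[47,0]]
[[7,2],[11,15],[14,0],[21,2],[26,0],[29,20],[37,14],[47,0]]
[[7,5],[11,15],[14,0],[21,2],[26,0],[29,20],[37,14],[47,0]]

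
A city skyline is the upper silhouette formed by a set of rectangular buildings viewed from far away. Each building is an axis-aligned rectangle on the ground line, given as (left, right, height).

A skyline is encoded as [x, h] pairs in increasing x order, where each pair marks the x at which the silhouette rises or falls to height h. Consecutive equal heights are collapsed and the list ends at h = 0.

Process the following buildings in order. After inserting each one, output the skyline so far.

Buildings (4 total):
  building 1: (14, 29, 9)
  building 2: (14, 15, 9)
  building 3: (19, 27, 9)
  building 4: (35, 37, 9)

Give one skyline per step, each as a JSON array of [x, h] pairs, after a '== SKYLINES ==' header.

== SKYLINES ==
[[14,9],[29,0]]
[[14,9],[29,0]]
[[14,9],[29,0]]
[[14,9],[29,0],[35,9],[37,0]]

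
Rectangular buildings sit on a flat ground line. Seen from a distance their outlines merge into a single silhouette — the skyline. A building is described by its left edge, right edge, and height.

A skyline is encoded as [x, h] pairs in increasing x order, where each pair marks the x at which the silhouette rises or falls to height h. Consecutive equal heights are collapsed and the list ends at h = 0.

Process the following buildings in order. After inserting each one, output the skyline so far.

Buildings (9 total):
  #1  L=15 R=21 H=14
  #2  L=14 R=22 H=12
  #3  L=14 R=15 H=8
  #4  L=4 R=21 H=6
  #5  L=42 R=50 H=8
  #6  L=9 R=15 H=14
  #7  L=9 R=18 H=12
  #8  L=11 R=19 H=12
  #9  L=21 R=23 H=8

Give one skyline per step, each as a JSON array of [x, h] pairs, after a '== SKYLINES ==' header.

== SKYLINES ==
[[15,14],[21,0]]
[[14,12],[15,14],[21,12],[22,0]]
[[14,12],[15,14],[21,12],[22,0]]
[[4,6],[14,12],[15,14],[21,12],[22,0]]
[[4,6],[14,12],[15,14],[21,12],[22,0],[42,8],[50,0]]
[[4,6],[9,14],[21,12],[22,0],[42,8],[50,0]]
[[4,6],[9,14],[21,12],[22,0],[42,8],[50,0]]
[[4,6],[9,14],[21,12],[22,0],[42,8],[50,0]]
[[4,6],[9,14],[21,12],[22,8],[23,0],[42,8],[50,0]]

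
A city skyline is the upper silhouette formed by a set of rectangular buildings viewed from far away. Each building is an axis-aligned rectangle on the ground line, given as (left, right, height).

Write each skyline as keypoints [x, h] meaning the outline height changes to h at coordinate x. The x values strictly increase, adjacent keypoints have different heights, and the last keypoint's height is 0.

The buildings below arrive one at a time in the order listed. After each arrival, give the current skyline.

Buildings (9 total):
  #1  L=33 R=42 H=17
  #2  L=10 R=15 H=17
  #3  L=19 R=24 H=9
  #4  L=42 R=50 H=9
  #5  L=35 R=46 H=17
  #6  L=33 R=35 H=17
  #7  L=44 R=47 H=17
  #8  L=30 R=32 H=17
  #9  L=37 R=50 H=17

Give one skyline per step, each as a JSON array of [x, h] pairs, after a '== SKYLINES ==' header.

== SKYLINES ==
[[33,17],[42,0]]
[[10,17],[15,0],[33,17],[42,0]]
[[10,17],[15,0],[19,9],[24,0],[33,17],[42,0]]
[[10,17],[15,0],[19,9],[24,0],[33,17],[42,9],[50,0]]
[[10,17],[15,0],[19,9],[24,0],[33,17],[46,9],[50,0]]
[[10,17],[15,0],[19,9],[24,0],[33,17],[46,9],[50,0]]
[[10,17],[15,0],[19,9],[24,0],[33,17],[47,9],[50,0]]
[[10,17],[15,0],[19,9],[24,0],[30,17],[32,0],[33,17],[47,9],[50,0]]
[[10,17],[15,0],[19,9],[24,0],[30,17],[32,0],[33,17],[50,0]]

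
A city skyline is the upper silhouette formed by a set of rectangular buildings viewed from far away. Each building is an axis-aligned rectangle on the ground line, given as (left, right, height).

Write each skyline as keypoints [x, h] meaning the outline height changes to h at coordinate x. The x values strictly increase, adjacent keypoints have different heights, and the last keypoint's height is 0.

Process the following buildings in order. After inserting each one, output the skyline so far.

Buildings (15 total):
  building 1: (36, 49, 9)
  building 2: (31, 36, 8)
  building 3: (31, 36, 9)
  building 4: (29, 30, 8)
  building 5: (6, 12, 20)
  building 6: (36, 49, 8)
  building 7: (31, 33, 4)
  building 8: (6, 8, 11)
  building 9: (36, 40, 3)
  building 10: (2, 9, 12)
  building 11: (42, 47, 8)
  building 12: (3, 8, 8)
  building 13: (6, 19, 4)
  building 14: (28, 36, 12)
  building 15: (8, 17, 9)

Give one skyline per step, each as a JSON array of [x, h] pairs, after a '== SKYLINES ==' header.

== SKYLINES ==
[[36,9],[49,0]]
[[31,8],[36,9],[49,0]]
[[31,9],[49,0]]
[[29,8],[30,0],[31,9],[49,0]]
[[6,20],[12,0],[29,8],[30,0],[31,9],[49,0]]
[[6,20],[12,0],[29,8],[30,0],[31,9],[49,0]]
[[6,20],[12,0],[29,8],[30,0],[31,9],[49,0]]
[[6,20],[12,0],[29,8],[30,0],[31,9],[49,0]]
[[6,20],[12,0],[29,8],[30,0],[31,9],[49,0]]
[[2,12],[6,20],[12,0],[29,8],[30,0],[31,9],[49,0]]
[[2,12],[6,20],[12,0],[29,8],[30,0],[31,9],[49,0]]
[[2,12],[6,20],[12,0],[29,8],[30,0],[31,9],[49,0]]
[[2,12],[6,20],[12,4],[19,0],[29,8],[30,0],[31,9],[49,0]]
[[2,12],[6,20],[12,4],[19,0],[28,12],[36,9],[49,0]]
[[2,12],[6,20],[12,9],[17,4],[19,0],[28,12],[36,9],[49,0]]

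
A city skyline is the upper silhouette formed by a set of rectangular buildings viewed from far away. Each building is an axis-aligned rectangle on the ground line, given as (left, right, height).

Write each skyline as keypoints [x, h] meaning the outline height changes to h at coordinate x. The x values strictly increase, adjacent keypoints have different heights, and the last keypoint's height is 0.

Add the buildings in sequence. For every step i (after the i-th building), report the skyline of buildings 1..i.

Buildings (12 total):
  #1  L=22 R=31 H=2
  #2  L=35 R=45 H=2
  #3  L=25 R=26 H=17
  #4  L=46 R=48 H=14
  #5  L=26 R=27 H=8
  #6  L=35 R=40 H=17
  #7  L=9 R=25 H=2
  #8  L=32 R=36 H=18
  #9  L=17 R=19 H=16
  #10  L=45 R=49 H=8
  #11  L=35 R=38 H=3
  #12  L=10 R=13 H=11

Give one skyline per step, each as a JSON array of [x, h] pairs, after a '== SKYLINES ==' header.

== SKYLINES ==
[[22,2],[31,0]]
[[22,2],[31,0],[35,2],[45,0]]
[[22,2],[25,17],[26,2],[31,0],[35,2],[45,0]]
[[22,2],[25,17],[26,2],[31,0],[35,2],[45,0],[46,14],[48,0]]
[[22,2],[25,17],[26,8],[27,2],[31,0],[35,2],[45,0],[46,14],[48,0]]
[[22,2],[25,17],[26,8],[27,2],[31,0],[35,17],[40,2],[45,0],[46,14],[48,0]]
[[9,2],[25,17],[26,8],[27,2],[31,0],[35,17],[40,2],[45,0],[46,14],[48,0]]
[[9,2],[25,17],[26,8],[27,2],[31,0],[32,18],[36,17],[40,2],[45,0],[46,14],[48,0]]
[[9,2],[17,16],[19,2],[25,17],[26,8],[27,2],[31,0],[32,18],[36,17],[40,2],[45,0],[46,14],[48,0]]
[[9,2],[17,16],[19,2],[25,17],[26,8],[27,2],[31,0],[32,18],[36,17],[40,2],[45,8],[46,14],[48,8],[49,0]]
[[9,2],[17,16],[19,2],[25,17],[26,8],[27,2],[31,0],[32,18],[36,17],[40,2],[45,8],[46,14],[48,8],[49,0]]
[[9,2],[10,11],[13,2],[17,16],[19,2],[25,17],[26,8],[27,2],[31,0],[32,18],[36,17],[40,2],[45,8],[46,14],[48,8],[49,0]]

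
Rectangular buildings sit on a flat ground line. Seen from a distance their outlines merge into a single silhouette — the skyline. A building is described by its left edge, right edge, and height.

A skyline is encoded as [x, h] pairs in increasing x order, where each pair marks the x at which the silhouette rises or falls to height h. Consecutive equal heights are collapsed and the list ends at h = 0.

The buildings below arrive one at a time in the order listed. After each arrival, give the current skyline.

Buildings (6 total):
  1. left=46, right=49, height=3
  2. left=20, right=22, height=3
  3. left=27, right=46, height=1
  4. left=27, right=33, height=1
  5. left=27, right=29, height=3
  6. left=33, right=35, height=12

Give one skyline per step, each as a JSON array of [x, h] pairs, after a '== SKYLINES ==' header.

== SKYLINES ==
[[46,3],[49,0]]
[[20,3],[22,0],[46,3],[49,0]]
[[20,3],[22,0],[27,1],[46,3],[49,0]]
[[20,3],[22,0],[27,1],[46,3],[49,0]]
[[20,3],[22,0],[27,3],[29,1],[46,3],[49,0]]
[[20,3],[22,0],[27,3],[29,1],[33,12],[35,1],[46,3],[49,0]]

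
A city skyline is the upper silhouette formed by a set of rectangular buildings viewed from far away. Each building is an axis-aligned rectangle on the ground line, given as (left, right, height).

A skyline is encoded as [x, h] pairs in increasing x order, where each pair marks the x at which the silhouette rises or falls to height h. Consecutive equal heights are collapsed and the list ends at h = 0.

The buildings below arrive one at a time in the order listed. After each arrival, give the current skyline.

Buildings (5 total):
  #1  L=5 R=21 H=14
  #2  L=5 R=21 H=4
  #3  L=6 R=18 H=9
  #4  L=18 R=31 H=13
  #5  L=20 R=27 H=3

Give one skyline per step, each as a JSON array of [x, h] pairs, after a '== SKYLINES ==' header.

== SKYLINES ==
[[5,14],[21,0]]
[[5,14],[21,0]]
[[5,14],[21,0]]
[[5,14],[21,13],[31,0]]
[[5,14],[21,13],[31,0]]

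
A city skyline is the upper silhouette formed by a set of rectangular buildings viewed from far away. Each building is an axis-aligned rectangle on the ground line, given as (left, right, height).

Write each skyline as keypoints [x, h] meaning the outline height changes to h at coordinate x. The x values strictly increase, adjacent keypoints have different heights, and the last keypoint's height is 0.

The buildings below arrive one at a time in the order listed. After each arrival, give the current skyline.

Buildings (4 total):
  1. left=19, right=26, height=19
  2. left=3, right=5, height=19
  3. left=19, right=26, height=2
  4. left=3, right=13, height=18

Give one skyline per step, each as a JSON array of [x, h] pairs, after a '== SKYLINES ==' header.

== SKYLINES ==
[[19,19],[26,0]]
[[3,19],[5,0],[19,19],[26,0]]
[[3,19],[5,0],[19,19],[26,0]]
[[3,19],[5,18],[13,0],[19,19],[26,0]]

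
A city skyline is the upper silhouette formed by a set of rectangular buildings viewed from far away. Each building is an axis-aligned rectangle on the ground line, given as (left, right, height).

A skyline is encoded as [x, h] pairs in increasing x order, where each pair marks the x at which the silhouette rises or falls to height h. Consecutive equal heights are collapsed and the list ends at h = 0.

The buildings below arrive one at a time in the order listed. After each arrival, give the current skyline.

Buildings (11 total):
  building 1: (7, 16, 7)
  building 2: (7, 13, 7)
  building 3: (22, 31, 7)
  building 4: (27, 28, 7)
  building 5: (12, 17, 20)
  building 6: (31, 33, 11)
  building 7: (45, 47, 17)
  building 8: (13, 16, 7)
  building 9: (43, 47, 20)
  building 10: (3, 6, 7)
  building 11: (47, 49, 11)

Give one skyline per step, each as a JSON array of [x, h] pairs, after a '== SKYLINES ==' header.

== SKYLINES ==
[[7,7],[16,0]]
[[7,7],[16,0]]
[[7,7],[16,0],[22,7],[31,0]]
[[7,7],[16,0],[22,7],[31,0]]
[[7,7],[12,20],[17,0],[22,7],[31,0]]
[[7,7],[12,20],[17,0],[22,7],[31,11],[33,0]]
[[7,7],[12,20],[17,0],[22,7],[31,11],[33,0],[45,17],[47,0]]
[[7,7],[12,20],[17,0],[22,7],[31,11],[33,0],[45,17],[47,0]]
[[7,7],[12,20],[17,0],[22,7],[31,11],[33,0],[43,20],[47,0]]
[[3,7],[6,0],[7,7],[12,20],[17,0],[22,7],[31,11],[33,0],[43,20],[47,0]]
[[3,7],[6,0],[7,7],[12,20],[17,0],[22,7],[31,11],[33,0],[43,20],[47,11],[49,0]]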